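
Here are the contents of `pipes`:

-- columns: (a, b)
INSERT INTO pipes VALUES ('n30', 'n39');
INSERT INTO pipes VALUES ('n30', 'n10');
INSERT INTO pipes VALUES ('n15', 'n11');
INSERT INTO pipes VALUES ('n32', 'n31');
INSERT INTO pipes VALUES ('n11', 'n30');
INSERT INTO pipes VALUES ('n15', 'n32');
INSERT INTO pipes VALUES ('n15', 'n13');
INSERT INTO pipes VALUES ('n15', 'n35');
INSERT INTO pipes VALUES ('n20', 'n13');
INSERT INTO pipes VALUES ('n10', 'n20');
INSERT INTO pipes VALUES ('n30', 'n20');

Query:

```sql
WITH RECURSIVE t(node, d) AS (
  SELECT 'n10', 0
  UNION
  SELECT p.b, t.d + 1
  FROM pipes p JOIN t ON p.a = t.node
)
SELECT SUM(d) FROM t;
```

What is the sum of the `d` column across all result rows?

3

Base: (n10, d=0).
Iteration 1: edges from {n10} -> (n20, d=1).
Iteration 2: edges from {n20} -> (n13, d=2).
Iteration 3: no outgoing edges from {n13}; recursion stops.
SUM(d) = 0 + 1 + 2 = 3.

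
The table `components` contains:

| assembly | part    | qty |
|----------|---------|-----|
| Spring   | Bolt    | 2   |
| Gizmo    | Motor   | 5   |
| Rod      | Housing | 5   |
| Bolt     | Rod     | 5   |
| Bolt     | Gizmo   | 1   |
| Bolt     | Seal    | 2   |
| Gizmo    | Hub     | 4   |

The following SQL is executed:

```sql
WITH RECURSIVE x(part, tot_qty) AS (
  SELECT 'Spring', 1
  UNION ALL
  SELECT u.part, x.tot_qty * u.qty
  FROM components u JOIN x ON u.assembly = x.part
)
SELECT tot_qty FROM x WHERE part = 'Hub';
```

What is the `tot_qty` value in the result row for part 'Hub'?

8

Base: (Spring, tot_qty=1).
Iteration 1: components of {Spring} -> Bolt = 1*2 = 2.
Iteration 2: components of {Bolt} -> Gizmo = 2*1 = 2, Rod = 2*5 = 10, Seal = 2*2 = 4.
Iteration 3: components of {Gizmo,Rod,Seal} -> Housing = 10*5 = 50, Hub = 2*4 = 8, Motor = 2*5 = 10.
Iteration 4: no further components; recursion stops.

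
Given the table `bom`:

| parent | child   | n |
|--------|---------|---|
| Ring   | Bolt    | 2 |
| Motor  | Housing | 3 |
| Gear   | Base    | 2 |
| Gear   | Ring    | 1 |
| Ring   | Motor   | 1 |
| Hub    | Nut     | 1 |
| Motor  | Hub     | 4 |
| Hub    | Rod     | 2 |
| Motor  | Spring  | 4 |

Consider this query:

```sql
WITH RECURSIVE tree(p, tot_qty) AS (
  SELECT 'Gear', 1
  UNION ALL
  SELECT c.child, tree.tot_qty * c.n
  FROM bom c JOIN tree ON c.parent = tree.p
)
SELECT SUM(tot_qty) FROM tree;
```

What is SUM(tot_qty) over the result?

Base: (Gear, tot_qty=1).
Iteration 1: components of {Gear} -> Base = 1*2 = 2, Ring = 1*1 = 1.
Iteration 2: components of {Base,Ring} -> Bolt = 1*2 = 2, Motor = 1*1 = 1.
Iteration 3: components of {Bolt,Motor} -> Housing = 1*3 = 3, Hub = 1*4 = 4, Spring = 1*4 = 4.
Iteration 4: components of {Housing,Hub,Spring} -> Nut = 4*1 = 4, Rod = 4*2 = 8.
Iteration 5: no further components; recursion stops.
SUM(tot_qty) = 1 + 1 + 2 + 1 + 2 + 4 + 4 + 3 + 4 + 8 = 30.

30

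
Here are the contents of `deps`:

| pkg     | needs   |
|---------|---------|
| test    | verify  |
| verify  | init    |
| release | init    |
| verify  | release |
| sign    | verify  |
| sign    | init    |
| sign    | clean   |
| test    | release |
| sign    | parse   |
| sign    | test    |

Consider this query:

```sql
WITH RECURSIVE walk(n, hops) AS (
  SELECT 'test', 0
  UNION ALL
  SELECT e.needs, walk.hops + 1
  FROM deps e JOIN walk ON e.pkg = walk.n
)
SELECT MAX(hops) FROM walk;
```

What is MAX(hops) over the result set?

3

Base: (test, hops=0).
Iteration 1: edges from {test} -> (release, hops=1), (verify, hops=1).
Iteration 2: edges from {release,verify} -> (init, hops=2) x2, (release, hops=2). [UNION ALL keeps all 3 new rows, including repeats]
Iteration 3: edges from {init,release} -> (init, hops=3).
Iteration 4: no outgoing edges from {init}; recursion stops.
hops values: 0, 1, 1, 2, 2, 2, 3; the maximum is 3.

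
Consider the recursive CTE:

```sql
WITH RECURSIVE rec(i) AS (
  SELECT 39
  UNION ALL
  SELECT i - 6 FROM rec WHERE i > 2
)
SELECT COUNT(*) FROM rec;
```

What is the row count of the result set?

Base: i=39.
Iteration 1: 39 > 2 holds -> i = 39 - 6 = 33.
Iteration 2: 33 > 2 holds -> i = 33 - 6 = 27.
Iteration 3: 27 > 2 holds -> i = 27 - 6 = 21.
Iteration 4: 21 > 2 holds -> i = 21 - 6 = 15.
Iteration 5: 15 > 2 holds -> i = 15 - 6 = 9.
Iteration 6: 9 > 2 holds -> i = 9 - 6 = 3.
Iteration 7: 3 > 2 holds -> i = 3 - 6 = -3.
Iteration 8: -3 > 2 fails; recursion stops.
Total rows emitted: 8.

8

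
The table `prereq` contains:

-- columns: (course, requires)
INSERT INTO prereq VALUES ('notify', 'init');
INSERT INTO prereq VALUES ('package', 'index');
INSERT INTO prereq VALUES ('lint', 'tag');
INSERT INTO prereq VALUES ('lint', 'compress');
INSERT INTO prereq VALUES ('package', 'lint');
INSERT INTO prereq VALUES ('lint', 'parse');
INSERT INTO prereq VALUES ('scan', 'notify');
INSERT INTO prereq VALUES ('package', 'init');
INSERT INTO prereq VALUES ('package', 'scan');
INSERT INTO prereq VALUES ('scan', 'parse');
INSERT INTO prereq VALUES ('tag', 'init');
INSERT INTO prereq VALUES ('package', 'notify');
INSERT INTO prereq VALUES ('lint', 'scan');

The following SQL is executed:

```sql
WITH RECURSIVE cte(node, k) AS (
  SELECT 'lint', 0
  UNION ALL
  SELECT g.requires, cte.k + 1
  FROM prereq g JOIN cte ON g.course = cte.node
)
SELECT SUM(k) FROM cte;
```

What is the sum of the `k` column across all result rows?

13

Base: (lint, k=0).
Iteration 1: edges from {lint} -> (compress, k=1), (parse, k=1), (scan, k=1), (tag, k=1).
Iteration 2: edges from {compress,parse,scan,tag} -> (init, k=2), (notify, k=2), (parse, k=2).
Iteration 3: edges from {init,notify,parse} -> (init, k=3).
Iteration 4: no outgoing edges from {init}; recursion stops.
SUM(k) = 0 + 1 + 1 + 1 + 1 + 2 + 2 + 2 + 3 = 13.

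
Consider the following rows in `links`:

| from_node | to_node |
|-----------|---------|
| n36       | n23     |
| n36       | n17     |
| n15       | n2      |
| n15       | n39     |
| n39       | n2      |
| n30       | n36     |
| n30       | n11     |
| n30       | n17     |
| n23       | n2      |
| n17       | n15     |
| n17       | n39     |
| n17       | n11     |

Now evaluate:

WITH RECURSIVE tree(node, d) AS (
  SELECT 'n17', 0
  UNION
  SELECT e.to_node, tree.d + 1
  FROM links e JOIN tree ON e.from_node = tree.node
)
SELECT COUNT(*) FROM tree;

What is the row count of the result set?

7

Base: (n17, d=0).
Iteration 1: edges from {n17} -> (n11, d=1), (n15, d=1), (n39, d=1).
Iteration 2: edges from {n11,n15,n39} -> (n2, d=2), (n39, d=2). [UNION drops 1 duplicate row(s)]
Iteration 3: edges from {n2,n39} -> (n2, d=3).
Iteration 4: no outgoing edges from {n2}; recursion stops.
Total rows emitted: 7.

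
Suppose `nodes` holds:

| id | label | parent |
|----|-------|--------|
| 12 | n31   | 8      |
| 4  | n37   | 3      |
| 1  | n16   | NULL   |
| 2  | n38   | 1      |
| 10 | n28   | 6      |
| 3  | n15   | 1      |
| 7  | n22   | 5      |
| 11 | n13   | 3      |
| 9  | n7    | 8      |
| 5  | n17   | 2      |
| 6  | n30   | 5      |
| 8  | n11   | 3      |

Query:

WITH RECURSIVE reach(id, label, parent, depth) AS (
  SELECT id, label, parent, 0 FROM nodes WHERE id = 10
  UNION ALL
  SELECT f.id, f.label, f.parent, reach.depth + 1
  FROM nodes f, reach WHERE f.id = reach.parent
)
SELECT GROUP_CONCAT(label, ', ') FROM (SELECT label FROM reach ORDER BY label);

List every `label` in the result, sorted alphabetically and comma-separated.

Base: id=10 (n28), parent=6, depth 0.
Iteration 1: join on id=6 -> n30 (id 6, parent=5, depth 1).
Iteration 2: join on id=5 -> n17 (id 5, parent=2, depth 2).
Iteration 3: join on id=2 -> n38 (id 2, parent=1, depth 3).
Iteration 4: join on id=1 -> n16 (id 1, parent=NULL, depth 4).
Iteration 5: parent is NULL; no match; recursion stops.

n16, n17, n28, n30, n38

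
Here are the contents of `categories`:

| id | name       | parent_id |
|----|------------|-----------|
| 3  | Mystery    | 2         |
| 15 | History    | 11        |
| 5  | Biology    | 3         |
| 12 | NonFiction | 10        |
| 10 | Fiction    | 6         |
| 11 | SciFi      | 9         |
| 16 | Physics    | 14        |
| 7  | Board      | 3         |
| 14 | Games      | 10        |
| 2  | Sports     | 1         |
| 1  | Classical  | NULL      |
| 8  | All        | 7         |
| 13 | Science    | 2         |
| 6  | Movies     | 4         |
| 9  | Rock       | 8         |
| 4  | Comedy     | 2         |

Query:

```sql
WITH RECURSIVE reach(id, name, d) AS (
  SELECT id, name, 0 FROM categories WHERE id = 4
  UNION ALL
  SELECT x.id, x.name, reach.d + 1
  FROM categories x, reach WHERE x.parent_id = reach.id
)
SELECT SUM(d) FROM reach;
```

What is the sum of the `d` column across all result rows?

13

Base: id=4 (Comedy) at d 0.
Iteration 1: rows with parent_id in {4} -> Movies (id 6, d 1).
Iteration 2: rows with parent_id in {6} -> Fiction (id 10, d 2).
Iteration 3: rows with parent_id in {10} -> NonFiction (id 12, d 3), Games (id 14, d 3).
Iteration 4: rows with parent_id in {12,14} -> Physics (id 16, d 4).
Iteration 5: no rows with parent_id in {16}; recursion stops.
SUM(d) = 0 + 1 + 2 + 3 + 3 + 4 = 13.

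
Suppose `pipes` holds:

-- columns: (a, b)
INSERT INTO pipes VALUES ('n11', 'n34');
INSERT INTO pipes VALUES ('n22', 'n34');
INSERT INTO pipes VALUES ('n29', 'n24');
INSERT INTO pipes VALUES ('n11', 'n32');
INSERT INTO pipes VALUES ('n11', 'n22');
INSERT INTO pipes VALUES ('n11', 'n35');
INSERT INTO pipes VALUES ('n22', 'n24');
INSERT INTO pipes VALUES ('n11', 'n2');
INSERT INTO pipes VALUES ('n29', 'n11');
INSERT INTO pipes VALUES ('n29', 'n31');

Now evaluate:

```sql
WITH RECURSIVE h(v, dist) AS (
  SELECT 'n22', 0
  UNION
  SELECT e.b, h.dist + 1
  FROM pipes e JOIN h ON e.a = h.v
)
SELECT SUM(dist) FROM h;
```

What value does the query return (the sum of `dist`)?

2

Base: (n22, dist=0).
Iteration 1: edges from {n22} -> (n24, dist=1), (n34, dist=1).
Iteration 2: no outgoing edges from {n24,n34}; recursion stops.
SUM(dist) = 0 + 1 + 1 = 2.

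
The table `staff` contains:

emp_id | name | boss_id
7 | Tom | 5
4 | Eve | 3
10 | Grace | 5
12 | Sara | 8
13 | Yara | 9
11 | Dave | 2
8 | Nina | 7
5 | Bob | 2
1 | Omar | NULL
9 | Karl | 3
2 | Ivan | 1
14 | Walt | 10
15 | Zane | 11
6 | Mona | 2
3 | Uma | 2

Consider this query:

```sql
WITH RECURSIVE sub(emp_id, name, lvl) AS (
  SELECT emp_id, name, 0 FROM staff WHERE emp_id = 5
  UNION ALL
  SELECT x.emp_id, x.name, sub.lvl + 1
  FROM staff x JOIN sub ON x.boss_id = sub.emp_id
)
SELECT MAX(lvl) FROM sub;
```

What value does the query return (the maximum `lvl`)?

3

Base: emp_id=5 (Bob) at lvl 0.
Iteration 1: rows with boss_id in {5} -> Tom (id 7, lvl 1), Grace (id 10, lvl 1).
Iteration 2: rows with boss_id in {7,10} -> Nina (id 8, lvl 2), Walt (id 14, lvl 2).
Iteration 3: rows with boss_id in {8,14} -> Sara (id 12, lvl 3).
Iteration 4: no rows with boss_id in {12}; recursion stops.
lvl values: 0, 1, 1, 2, 2, 3; the maximum is 3.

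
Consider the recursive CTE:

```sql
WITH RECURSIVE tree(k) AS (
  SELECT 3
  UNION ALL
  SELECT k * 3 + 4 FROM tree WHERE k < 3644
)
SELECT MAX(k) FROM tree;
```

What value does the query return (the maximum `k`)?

Base: k=3.
Iteration 1: 3 < 3644 holds -> k = 3 * 3 + 4 = 13.
Iteration 2: 13 < 3644 holds -> k = 13 * 3 + 4 = 43.
Iteration 3: 43 < 3644 holds -> k = 43 * 3 + 4 = 133.
Iteration 4: 133 < 3644 holds -> k = 133 * 3 + 4 = 403.
Iteration 5: 403 < 3644 holds -> k = 403 * 3 + 4 = 1213.
Iteration 6: 1213 < 3644 holds -> k = 1213 * 3 + 4 = 3643.
Iteration 7: 3643 < 3644 holds -> k = 3643 * 3 + 4 = 10933.
Iteration 8: 10933 < 3644 fails; recursion stops.
k values: 3, 13, 43, 133, 403, 1213, 3643, 10933; the maximum is 10933.

10933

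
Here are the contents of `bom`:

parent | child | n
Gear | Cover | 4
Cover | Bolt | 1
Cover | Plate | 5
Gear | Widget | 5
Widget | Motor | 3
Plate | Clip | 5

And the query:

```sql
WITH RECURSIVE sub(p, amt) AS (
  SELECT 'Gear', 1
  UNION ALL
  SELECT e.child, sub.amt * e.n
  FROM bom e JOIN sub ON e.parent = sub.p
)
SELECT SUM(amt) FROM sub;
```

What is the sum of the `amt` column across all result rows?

Base: (Gear, amt=1).
Iteration 1: components of {Gear} -> Cover = 1*4 = 4, Widget = 1*5 = 5.
Iteration 2: components of {Cover,Widget} -> Bolt = 4*1 = 4, Motor = 5*3 = 15, Plate = 4*5 = 20.
Iteration 3: components of {Bolt,Motor,Plate} -> Clip = 20*5 = 100.
Iteration 4: no further components; recursion stops.
SUM(amt) = 1 + 4 + 5 + 4 + 20 + 15 + 100 = 149.

149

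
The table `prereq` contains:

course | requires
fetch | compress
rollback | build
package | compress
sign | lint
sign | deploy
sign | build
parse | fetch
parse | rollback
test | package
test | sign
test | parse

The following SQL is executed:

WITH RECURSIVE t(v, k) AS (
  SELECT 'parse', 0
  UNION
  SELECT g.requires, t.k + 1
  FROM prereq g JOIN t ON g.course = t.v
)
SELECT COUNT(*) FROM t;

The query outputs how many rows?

5

Base: (parse, k=0).
Iteration 1: edges from {parse} -> (fetch, k=1), (rollback, k=1).
Iteration 2: edges from {fetch,rollback} -> (build, k=2), (compress, k=2).
Iteration 3: no outgoing edges from {build,compress}; recursion stops.
Total rows emitted: 5.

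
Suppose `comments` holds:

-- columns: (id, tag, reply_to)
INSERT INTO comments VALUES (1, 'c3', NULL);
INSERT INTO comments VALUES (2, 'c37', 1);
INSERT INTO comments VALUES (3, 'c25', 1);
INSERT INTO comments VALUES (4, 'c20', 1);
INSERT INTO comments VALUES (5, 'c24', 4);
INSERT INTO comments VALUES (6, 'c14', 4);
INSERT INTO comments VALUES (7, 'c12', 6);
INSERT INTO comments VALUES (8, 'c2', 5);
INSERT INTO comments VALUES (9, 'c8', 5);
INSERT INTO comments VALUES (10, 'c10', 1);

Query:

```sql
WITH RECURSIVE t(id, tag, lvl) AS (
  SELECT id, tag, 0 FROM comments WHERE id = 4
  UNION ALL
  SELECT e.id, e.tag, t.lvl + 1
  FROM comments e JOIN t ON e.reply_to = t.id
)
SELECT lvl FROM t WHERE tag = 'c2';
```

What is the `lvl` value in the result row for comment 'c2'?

2

Base: id=4 (c20) at lvl 0.
Iteration 1: rows with reply_to in {4} -> c24 (id 5, lvl 1), c14 (id 6, lvl 1).
Iteration 2: rows with reply_to in {5,6} -> c12 (id 7, lvl 2), c2 (id 8, lvl 2), c8 (id 9, lvl 2).
Iteration 3: no rows with reply_to in {7,8,9}; recursion stops.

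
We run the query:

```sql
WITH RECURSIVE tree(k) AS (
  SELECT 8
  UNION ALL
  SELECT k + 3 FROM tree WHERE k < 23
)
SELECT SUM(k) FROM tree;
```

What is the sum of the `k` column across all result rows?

Base: k=8.
Iteration 1: 8 < 23 holds -> k = 8 + 3 = 11.
Iteration 2: 11 < 23 holds -> k = 11 + 3 = 14.
Iteration 3: 14 < 23 holds -> k = 14 + 3 = 17.
Iteration 4: 17 < 23 holds -> k = 17 + 3 = 20.
Iteration 5: 20 < 23 holds -> k = 20 + 3 = 23.
Iteration 6: 23 < 23 fails; recursion stops.
SUM(k) = 8 + 11 + 14 + 17 + 20 + 23 = 93.

93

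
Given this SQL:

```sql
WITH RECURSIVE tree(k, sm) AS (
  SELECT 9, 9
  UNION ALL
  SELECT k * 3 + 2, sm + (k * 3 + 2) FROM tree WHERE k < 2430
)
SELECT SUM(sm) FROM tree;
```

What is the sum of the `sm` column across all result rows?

Base: k=9, sm=9.
Iteration 1: 9 < 2430 holds -> k = 9 * 3 + 2 = 29, sm = 9 + 29 = 38.
Iteration 2: 29 < 2430 holds -> k = 29 * 3 + 2 = 89, sm = 38 + 89 = 127.
Iteration 3: 89 < 2430 holds -> k = 89 * 3 + 2 = 269, sm = 127 + 269 = 396.
Iteration 4: 269 < 2430 holds -> k = 269 * 3 + 2 = 809, sm = 396 + 809 = 1205.
Iteration 5: 809 < 2430 holds -> k = 809 * 3 + 2 = 2429, sm = 1205 + 2429 = 3634.
Iteration 6: 2429 < 2430 holds -> k = 2429 * 3 + 2 = 7289, sm = 3634 + 7289 = 10923.
Iteration 7: 7289 < 2430 fails; recursion stops.
SUM(sm) = 9 + 38 + 127 + 396 + 1205 + 3634 + 10923 = 16332.

16332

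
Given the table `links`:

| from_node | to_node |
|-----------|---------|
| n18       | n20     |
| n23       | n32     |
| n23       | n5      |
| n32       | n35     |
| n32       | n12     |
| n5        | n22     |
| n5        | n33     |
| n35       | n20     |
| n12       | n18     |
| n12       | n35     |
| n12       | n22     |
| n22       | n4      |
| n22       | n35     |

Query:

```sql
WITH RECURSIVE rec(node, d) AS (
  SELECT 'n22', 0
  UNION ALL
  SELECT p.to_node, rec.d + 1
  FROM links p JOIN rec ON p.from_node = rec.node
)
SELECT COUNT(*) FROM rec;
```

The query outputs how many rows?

4

Base: (n22, d=0).
Iteration 1: edges from {n22} -> (n35, d=1), (n4, d=1).
Iteration 2: edges from {n35,n4} -> (n20, d=2).
Iteration 3: no outgoing edges from {n20}; recursion stops.
Total rows emitted: 4.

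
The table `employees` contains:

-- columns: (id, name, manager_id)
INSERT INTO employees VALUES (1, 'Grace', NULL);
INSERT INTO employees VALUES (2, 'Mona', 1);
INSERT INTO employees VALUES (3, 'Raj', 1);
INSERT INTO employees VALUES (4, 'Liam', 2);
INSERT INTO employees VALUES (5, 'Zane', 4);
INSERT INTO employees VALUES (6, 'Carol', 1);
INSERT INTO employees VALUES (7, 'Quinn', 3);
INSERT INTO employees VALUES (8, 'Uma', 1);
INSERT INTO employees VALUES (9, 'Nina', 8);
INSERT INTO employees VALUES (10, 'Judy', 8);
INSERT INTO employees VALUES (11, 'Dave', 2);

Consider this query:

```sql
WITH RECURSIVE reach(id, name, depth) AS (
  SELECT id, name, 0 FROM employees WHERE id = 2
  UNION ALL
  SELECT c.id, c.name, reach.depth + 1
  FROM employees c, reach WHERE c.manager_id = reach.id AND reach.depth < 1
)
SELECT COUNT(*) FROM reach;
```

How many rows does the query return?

Base: id=2 (Mona) at depth 0.
Iteration 1: rows with manager_id in {2} -> Liam (id 4, depth 1), Dave (id 11, depth 1).
Iteration 2: depth < 1 fails for all current rows; recursion stops.
Total rows emitted: 3.

3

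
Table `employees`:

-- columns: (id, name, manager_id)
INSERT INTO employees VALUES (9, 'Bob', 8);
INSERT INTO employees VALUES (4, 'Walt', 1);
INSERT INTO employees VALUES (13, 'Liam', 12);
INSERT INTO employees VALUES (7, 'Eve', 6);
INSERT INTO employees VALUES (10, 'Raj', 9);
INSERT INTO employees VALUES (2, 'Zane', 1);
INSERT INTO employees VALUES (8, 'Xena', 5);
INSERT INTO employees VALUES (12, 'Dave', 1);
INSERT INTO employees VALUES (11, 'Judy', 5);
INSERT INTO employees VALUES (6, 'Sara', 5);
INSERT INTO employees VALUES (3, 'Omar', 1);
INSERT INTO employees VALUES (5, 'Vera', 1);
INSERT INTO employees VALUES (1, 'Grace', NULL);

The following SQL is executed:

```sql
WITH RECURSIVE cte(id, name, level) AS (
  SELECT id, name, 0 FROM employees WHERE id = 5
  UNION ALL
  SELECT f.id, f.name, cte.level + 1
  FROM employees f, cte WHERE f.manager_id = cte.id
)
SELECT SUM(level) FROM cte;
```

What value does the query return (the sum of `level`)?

10

Base: id=5 (Vera) at level 0.
Iteration 1: rows with manager_id in {5} -> Sara (id 6, level 1), Xena (id 8, level 1), Judy (id 11, level 1).
Iteration 2: rows with manager_id in {6,8,11} -> Eve (id 7, level 2), Bob (id 9, level 2).
Iteration 3: rows with manager_id in {7,9} -> Raj (id 10, level 3).
Iteration 4: no rows with manager_id in {10}; recursion stops.
SUM(level) = 0 + 1 + 1 + 1 + 2 + 2 + 3 = 10.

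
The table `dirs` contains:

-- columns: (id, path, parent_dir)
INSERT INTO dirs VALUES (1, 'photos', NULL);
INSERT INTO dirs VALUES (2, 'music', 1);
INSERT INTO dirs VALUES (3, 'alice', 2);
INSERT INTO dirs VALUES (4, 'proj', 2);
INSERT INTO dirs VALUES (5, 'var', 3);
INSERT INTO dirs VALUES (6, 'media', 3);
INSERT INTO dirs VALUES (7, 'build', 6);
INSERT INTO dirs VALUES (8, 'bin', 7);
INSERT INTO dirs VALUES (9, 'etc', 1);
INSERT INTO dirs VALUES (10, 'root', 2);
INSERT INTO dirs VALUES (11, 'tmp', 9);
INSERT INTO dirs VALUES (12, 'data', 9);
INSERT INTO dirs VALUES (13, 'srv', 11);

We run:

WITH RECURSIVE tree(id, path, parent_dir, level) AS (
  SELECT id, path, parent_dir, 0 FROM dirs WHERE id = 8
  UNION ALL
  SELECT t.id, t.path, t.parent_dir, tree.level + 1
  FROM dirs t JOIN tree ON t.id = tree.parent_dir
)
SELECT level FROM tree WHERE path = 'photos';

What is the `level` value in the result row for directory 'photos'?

Base: id=8 (bin), parent_dir=7, level 0.
Iteration 1: join on id=7 -> build (id 7, parent_dir=6, level 1).
Iteration 2: join on id=6 -> media (id 6, parent_dir=3, level 2).
Iteration 3: join on id=3 -> alice (id 3, parent_dir=2, level 3).
Iteration 4: join on id=2 -> music (id 2, parent_dir=1, level 4).
Iteration 5: join on id=1 -> photos (id 1, parent_dir=NULL, level 5).
Iteration 6: parent_dir is NULL; no match; recursion stops.

5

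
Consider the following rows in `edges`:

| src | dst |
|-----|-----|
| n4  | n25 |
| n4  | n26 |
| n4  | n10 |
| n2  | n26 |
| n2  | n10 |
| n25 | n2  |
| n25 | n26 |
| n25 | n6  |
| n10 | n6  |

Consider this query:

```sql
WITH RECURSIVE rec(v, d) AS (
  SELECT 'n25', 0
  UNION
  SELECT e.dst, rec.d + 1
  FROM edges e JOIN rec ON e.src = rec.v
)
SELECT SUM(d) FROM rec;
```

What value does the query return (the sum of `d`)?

10

Base: (n25, d=0).
Iteration 1: edges from {n25} -> (n2, d=1), (n26, d=1), (n6, d=1).
Iteration 2: edges from {n2,n26,n6} -> (n10, d=2), (n26, d=2).
Iteration 3: edges from {n10,n26} -> (n6, d=3).
Iteration 4: no outgoing edges from {n6}; recursion stops.
SUM(d) = 0 + 1 + 1 + 1 + 2 + 2 + 3 = 10.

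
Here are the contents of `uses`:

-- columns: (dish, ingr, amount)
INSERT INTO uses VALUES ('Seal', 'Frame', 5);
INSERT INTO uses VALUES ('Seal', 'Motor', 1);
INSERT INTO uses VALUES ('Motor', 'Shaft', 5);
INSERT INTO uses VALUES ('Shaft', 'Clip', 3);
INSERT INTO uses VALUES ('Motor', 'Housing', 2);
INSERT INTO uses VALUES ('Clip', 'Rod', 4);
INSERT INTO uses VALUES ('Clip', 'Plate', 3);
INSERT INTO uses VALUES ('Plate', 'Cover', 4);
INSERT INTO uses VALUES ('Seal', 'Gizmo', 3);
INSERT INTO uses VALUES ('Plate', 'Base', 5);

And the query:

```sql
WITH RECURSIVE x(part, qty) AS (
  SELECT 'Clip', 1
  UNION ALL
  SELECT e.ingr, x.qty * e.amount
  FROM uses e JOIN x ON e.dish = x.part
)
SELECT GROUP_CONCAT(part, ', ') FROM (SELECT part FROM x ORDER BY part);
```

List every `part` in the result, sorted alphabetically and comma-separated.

Base, Clip, Cover, Plate, Rod

Base: (Clip, qty=1).
Iteration 1: components of {Clip} -> Plate = 1*3 = 3, Rod = 1*4 = 4.
Iteration 2: components of {Plate,Rod} -> Base = 3*5 = 15, Cover = 3*4 = 12.
Iteration 3: no further components; recursion stops.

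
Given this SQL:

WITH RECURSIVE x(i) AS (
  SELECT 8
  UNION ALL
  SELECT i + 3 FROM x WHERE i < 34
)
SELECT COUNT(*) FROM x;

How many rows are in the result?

Base: i=8.
Iteration 1: 8 < 34 holds -> i = 8 + 3 = 11.
Iteration 2: 11 < 34 holds -> i = 11 + 3 = 14.
Iteration 3: 14 < 34 holds -> i = 14 + 3 = 17.
Iteration 4: 17 < 34 holds -> i = 17 + 3 = 20.
Iteration 5: 20 < 34 holds -> i = 20 + 3 = 23.
Iteration 6: 23 < 34 holds -> i = 23 + 3 = 26.
Iteration 7: 26 < 34 holds -> i = 26 + 3 = 29.
Iteration 8: 29 < 34 holds -> i = 29 + 3 = 32.
Iteration 9: 32 < 34 holds -> i = 32 + 3 = 35.
Iteration 10: 35 < 34 fails; recursion stops.
Total rows emitted: 10.

10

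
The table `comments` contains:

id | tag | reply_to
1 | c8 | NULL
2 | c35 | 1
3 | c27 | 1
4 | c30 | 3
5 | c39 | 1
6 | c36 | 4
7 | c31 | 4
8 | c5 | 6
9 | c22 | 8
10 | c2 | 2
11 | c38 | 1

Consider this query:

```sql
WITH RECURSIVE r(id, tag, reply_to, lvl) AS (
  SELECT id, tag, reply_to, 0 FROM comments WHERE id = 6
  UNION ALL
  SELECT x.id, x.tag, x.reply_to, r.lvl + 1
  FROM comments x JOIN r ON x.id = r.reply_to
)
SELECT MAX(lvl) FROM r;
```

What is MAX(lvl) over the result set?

3

Base: id=6 (c36), reply_to=4, lvl 0.
Iteration 1: join on id=4 -> c30 (id 4, reply_to=3, lvl 1).
Iteration 2: join on id=3 -> c27 (id 3, reply_to=1, lvl 2).
Iteration 3: join on id=1 -> c8 (id 1, reply_to=NULL, lvl 3).
Iteration 4: reply_to is NULL; no match; recursion stops.
lvl values: 0, 1, 2, 3; the maximum is 3.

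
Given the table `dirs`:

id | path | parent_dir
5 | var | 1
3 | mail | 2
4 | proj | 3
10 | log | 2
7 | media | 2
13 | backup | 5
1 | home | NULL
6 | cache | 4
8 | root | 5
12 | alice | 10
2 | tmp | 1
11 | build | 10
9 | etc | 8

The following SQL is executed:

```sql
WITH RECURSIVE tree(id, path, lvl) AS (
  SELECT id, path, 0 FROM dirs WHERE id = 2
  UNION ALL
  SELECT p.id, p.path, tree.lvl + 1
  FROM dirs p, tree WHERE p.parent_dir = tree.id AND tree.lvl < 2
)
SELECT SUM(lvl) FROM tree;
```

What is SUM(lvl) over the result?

Base: id=2 (tmp) at lvl 0.
Iteration 1: rows with parent_dir in {2} -> mail (id 3, lvl 1), media (id 7, lvl 1), log (id 10, lvl 1).
Iteration 2: rows with parent_dir in {3,7,10} -> proj (id 4, lvl 2), build (id 11, lvl 2), alice (id 12, lvl 2).
Iteration 3: lvl < 2 fails for all current rows; recursion stops.
SUM(lvl) = 0 + 1 + 1 + 1 + 2 + 2 + 2 = 9.

9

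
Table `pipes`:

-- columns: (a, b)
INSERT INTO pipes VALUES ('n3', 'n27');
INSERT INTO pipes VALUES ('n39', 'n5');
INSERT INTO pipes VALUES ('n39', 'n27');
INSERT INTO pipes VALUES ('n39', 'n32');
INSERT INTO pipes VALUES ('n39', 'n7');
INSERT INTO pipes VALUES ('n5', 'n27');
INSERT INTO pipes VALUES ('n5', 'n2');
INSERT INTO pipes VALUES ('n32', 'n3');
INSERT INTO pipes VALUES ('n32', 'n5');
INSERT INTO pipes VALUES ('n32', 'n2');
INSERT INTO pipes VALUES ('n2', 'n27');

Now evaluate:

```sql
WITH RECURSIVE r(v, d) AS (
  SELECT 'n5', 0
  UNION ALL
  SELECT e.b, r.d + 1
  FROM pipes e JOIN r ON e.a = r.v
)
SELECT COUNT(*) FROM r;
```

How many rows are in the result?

Base: (n5, d=0).
Iteration 1: edges from {n5} -> (n2, d=1), (n27, d=1).
Iteration 2: edges from {n2,n27} -> (n27, d=2).
Iteration 3: no outgoing edges from {n27}; recursion stops.
Total rows emitted: 4.

4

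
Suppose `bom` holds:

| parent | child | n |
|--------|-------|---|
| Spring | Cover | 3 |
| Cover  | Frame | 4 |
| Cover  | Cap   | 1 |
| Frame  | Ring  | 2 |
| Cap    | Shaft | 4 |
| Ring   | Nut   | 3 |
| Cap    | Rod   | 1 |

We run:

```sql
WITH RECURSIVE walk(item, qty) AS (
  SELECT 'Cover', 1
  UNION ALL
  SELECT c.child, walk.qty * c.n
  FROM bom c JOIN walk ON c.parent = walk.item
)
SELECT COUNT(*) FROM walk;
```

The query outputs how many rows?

Base: (Cover, qty=1).
Iteration 1: components of {Cover} -> Cap = 1*1 = 1, Frame = 1*4 = 4.
Iteration 2: components of {Cap,Frame} -> Ring = 4*2 = 8, Rod = 1*1 = 1, Shaft = 1*4 = 4.
Iteration 3: components of {Ring,Rod,Shaft} -> Nut = 8*3 = 24.
Iteration 4: no further components; recursion stops.
Total rows emitted: 7.

7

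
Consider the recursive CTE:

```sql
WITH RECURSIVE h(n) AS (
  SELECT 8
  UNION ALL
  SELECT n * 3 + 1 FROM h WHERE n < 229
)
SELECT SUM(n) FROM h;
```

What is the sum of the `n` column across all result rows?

Base: n=8.
Iteration 1: 8 < 229 holds -> n = 8 * 3 + 1 = 25.
Iteration 2: 25 < 229 holds -> n = 25 * 3 + 1 = 76.
Iteration 3: 76 < 229 holds -> n = 76 * 3 + 1 = 229.
Iteration 4: 229 < 229 fails; recursion stops.
SUM(n) = 8 + 25 + 76 + 229 = 338.

338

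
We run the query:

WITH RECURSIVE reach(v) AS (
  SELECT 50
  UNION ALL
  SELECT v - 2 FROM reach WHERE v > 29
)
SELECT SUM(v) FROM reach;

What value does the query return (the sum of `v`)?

468

Base: v=50.
Iteration 1: 50 > 29 holds -> v = 50 - 2 = 48.
Iteration 2: 48 > 29 holds -> v = 48 - 2 = 46.
Iteration 3: 46 > 29 holds -> v = 46 - 2 = 44.
Iteration 4: 44 > 29 holds -> v = 44 - 2 = 42.
Iteration 5: 42 > 29 holds -> v = 42 - 2 = 40.
Iteration 6: 40 > 29 holds -> v = 40 - 2 = 38.
Iteration 7: 38 > 29 holds -> v = 38 - 2 = 36.
Iteration 8: 36 > 29 holds -> v = 36 - 2 = 34.
Iteration 9: 34 > 29 holds -> v = 34 - 2 = 32.
Iteration 10: 32 > 29 holds -> v = 32 - 2 = 30.
Iteration 11: 30 > 29 holds -> v = 30 - 2 = 28.
Iteration 12: 28 > 29 fails; recursion stops.
SUM(v) = 50 + 48 + 46 + 44 + 42 + 40 + 38 + 36 + 34 + 32 + 30 + 28 = 468.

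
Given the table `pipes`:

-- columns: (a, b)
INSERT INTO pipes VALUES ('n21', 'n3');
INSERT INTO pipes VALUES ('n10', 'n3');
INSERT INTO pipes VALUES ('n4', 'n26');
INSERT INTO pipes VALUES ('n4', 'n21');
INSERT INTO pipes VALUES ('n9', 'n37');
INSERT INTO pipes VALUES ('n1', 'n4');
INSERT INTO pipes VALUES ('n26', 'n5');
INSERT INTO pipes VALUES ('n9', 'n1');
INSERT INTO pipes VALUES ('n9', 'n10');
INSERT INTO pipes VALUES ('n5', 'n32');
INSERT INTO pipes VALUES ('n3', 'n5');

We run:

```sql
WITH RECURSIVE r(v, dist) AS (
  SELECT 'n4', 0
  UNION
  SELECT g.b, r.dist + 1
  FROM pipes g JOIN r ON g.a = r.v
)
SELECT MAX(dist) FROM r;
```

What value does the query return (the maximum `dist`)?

Base: (n4, dist=0).
Iteration 1: edges from {n4} -> (n21, dist=1), (n26, dist=1).
Iteration 2: edges from {n21,n26} -> (n3, dist=2), (n5, dist=2).
Iteration 3: edges from {n3,n5} -> (n32, dist=3), (n5, dist=3).
Iteration 4: edges from {n32,n5} -> (n32, dist=4).
Iteration 5: no outgoing edges from {n32}; recursion stops.
dist values: 0, 1, 1, 2, 2, 3, 3, 4; the maximum is 4.

4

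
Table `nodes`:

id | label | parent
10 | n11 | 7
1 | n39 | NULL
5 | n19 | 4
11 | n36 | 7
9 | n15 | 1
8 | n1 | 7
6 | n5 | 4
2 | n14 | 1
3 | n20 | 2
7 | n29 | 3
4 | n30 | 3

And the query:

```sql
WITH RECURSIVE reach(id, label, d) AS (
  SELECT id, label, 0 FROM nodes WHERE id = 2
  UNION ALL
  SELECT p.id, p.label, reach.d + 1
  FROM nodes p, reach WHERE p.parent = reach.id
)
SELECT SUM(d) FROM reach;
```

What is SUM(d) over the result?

20

Base: id=2 (n14) at d 0.
Iteration 1: rows with parent in {2} -> n20 (id 3, d 1).
Iteration 2: rows with parent in {3} -> n30 (id 4, d 2), n29 (id 7, d 2).
Iteration 3: rows with parent in {4,7} -> n19 (id 5, d 3), n5 (id 6, d 3), n1 (id 8, d 3), n11 (id 10, d 3), n36 (id 11, d 3).
Iteration 4: no rows with parent in {5,6,8,10,11}; recursion stops.
SUM(d) = 0 + 1 + 2 + 2 + 3 + 3 + 3 + 3 + 3 = 20.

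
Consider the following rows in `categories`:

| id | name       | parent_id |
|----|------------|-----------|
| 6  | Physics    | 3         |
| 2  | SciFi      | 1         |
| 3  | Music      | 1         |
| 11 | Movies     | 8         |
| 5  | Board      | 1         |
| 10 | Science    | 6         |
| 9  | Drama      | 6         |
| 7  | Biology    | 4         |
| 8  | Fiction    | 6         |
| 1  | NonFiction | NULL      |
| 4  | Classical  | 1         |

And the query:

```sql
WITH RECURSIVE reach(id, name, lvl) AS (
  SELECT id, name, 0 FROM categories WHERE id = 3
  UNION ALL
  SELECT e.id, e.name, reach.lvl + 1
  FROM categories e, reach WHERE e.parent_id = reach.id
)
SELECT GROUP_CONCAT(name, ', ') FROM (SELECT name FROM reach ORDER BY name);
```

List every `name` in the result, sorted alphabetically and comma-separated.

Base: id=3 (Music) at lvl 0.
Iteration 1: rows with parent_id in {3} -> Physics (id 6, lvl 1).
Iteration 2: rows with parent_id in {6} -> Fiction (id 8, lvl 2), Drama (id 9, lvl 2), Science (id 10, lvl 2).
Iteration 3: rows with parent_id in {8,9,10} -> Movies (id 11, lvl 3).
Iteration 4: no rows with parent_id in {11}; recursion stops.

Drama, Fiction, Movies, Music, Physics, Science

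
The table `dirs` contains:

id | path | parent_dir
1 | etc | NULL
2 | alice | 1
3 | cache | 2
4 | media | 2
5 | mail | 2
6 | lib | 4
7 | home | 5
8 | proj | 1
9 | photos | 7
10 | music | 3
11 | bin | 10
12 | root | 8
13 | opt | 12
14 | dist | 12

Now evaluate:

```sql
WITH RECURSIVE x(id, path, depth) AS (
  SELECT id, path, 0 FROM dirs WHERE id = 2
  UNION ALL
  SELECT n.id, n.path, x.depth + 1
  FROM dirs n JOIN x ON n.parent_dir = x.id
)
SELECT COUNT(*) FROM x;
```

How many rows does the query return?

9

Base: id=2 (alice) at depth 0.
Iteration 1: rows with parent_dir in {2} -> cache (id 3, depth 1), media (id 4, depth 1), mail (id 5, depth 1).
Iteration 2: rows with parent_dir in {3,4,5} -> lib (id 6, depth 2), home (id 7, depth 2), music (id 10, depth 2).
Iteration 3: rows with parent_dir in {6,7,10} -> photos (id 9, depth 3), bin (id 11, depth 3).
Iteration 4: no rows with parent_dir in {9,11}; recursion stops.
Total rows emitted: 9.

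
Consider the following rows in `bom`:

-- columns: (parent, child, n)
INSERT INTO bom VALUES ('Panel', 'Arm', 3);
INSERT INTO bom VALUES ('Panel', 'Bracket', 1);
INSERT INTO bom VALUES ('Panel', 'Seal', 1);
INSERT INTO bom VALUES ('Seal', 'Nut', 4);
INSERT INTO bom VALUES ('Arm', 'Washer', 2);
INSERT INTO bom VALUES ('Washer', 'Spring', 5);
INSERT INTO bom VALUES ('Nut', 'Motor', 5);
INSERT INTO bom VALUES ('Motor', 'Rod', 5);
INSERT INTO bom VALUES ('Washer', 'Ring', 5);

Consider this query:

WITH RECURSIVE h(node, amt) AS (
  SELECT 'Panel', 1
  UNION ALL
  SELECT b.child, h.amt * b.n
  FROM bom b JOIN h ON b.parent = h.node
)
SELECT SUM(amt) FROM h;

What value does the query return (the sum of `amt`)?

Base: (Panel, amt=1).
Iteration 1: components of {Panel} -> Arm = 1*3 = 3, Bracket = 1*1 = 1, Seal = 1*1 = 1.
Iteration 2: components of {Arm,Bracket,Seal} -> Nut = 1*4 = 4, Washer = 3*2 = 6.
Iteration 3: components of {Nut,Washer} -> Motor = 4*5 = 20, Ring = 6*5 = 30, Spring = 6*5 = 30.
Iteration 4: components of {Motor,Ring,Spring} -> Rod = 20*5 = 100.
Iteration 5: no further components; recursion stops.
SUM(amt) = 1 + 3 + 1 + 1 + 6 + 4 + 30 + 30 + 20 + 100 = 196.

196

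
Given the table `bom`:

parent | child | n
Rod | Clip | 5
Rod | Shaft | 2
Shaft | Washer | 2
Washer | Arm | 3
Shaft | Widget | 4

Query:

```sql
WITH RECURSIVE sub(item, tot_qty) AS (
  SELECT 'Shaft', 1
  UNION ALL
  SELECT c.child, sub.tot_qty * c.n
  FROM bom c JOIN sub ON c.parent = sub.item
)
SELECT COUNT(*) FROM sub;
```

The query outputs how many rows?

4

Base: (Shaft, tot_qty=1).
Iteration 1: components of {Shaft} -> Washer = 1*2 = 2, Widget = 1*4 = 4.
Iteration 2: components of {Washer,Widget} -> Arm = 2*3 = 6.
Iteration 3: no further components; recursion stops.
Total rows emitted: 4.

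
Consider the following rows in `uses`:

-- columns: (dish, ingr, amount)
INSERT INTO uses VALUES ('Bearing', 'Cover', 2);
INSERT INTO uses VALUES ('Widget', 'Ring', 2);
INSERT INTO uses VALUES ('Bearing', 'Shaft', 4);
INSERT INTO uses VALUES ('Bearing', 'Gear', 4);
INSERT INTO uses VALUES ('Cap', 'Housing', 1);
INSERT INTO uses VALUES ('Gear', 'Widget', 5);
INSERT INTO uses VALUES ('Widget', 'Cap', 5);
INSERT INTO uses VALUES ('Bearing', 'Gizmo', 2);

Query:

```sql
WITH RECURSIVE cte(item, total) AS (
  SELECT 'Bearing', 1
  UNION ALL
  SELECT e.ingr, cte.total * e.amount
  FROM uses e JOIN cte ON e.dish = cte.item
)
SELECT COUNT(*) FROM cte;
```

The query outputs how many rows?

Base: (Bearing, total=1).
Iteration 1: components of {Bearing} -> Cover = 1*2 = 2, Gear = 1*4 = 4, Gizmo = 1*2 = 2, Shaft = 1*4 = 4.
Iteration 2: components of {Cover,Gear,Gizmo,Shaft} -> Widget = 4*5 = 20.
Iteration 3: components of {Widget} -> Cap = 20*5 = 100, Ring = 20*2 = 40.
Iteration 4: components of {Cap,Ring} -> Housing = 100*1 = 100.
Iteration 5: no further components; recursion stops.
Total rows emitted: 9.

9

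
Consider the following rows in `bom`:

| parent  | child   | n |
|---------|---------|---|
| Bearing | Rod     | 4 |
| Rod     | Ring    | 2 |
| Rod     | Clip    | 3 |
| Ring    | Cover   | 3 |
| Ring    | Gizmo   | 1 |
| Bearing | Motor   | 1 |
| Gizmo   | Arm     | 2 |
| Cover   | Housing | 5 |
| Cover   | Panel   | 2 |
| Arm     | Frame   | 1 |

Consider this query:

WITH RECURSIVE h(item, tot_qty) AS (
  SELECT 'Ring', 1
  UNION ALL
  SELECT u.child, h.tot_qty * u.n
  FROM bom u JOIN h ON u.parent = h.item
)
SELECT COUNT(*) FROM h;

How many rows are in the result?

7

Base: (Ring, tot_qty=1).
Iteration 1: components of {Ring} -> Cover = 1*3 = 3, Gizmo = 1*1 = 1.
Iteration 2: components of {Cover,Gizmo} -> Arm = 1*2 = 2, Housing = 3*5 = 15, Panel = 3*2 = 6.
Iteration 3: components of {Arm,Housing,Panel} -> Frame = 2*1 = 2.
Iteration 4: no further components; recursion stops.
Total rows emitted: 7.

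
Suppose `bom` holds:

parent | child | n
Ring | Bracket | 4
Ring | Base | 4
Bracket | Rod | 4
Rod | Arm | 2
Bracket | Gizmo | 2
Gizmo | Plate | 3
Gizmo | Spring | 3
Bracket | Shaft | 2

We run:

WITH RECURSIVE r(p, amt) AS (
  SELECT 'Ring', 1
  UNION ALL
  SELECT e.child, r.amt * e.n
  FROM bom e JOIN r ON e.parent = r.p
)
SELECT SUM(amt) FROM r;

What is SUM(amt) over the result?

121

Base: (Ring, amt=1).
Iteration 1: components of {Ring} -> Base = 1*4 = 4, Bracket = 1*4 = 4.
Iteration 2: components of {Base,Bracket} -> Gizmo = 4*2 = 8, Rod = 4*4 = 16, Shaft = 4*2 = 8.
Iteration 3: components of {Gizmo,Rod,Shaft} -> Arm = 16*2 = 32, Plate = 8*3 = 24, Spring = 8*3 = 24.
Iteration 4: no further components; recursion stops.
SUM(amt) = 1 + 4 + 4 + 16 + 8 + 8 + 32 + 24 + 24 = 121.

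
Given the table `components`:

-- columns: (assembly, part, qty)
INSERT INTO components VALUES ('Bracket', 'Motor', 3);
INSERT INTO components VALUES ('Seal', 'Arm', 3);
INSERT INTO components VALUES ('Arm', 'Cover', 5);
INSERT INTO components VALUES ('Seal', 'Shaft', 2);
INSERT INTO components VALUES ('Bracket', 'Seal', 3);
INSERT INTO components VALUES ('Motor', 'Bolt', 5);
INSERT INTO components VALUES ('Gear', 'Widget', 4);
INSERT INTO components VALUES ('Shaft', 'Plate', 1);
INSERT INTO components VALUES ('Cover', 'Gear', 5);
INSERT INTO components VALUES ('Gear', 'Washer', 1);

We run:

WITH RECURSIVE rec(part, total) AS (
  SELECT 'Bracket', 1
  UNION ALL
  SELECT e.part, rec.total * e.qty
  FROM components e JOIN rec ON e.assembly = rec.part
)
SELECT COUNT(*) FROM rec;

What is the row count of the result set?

11

Base: (Bracket, total=1).
Iteration 1: components of {Bracket} -> Motor = 1*3 = 3, Seal = 1*3 = 3.
Iteration 2: components of {Motor,Seal} -> Arm = 3*3 = 9, Bolt = 3*5 = 15, Shaft = 3*2 = 6.
Iteration 3: components of {Arm,Bolt,Shaft} -> Cover = 9*5 = 45, Plate = 6*1 = 6.
Iteration 4: components of {Cover,Plate} -> Gear = 45*5 = 225.
Iteration 5: components of {Gear} -> Washer = 225*1 = 225, Widget = 225*4 = 900.
Iteration 6: no further components; recursion stops.
Total rows emitted: 11.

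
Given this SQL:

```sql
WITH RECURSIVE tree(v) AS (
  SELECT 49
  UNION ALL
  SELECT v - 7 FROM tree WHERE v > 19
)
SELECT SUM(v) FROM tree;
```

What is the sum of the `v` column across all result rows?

Base: v=49.
Iteration 1: 49 > 19 holds -> v = 49 - 7 = 42.
Iteration 2: 42 > 19 holds -> v = 42 - 7 = 35.
Iteration 3: 35 > 19 holds -> v = 35 - 7 = 28.
Iteration 4: 28 > 19 holds -> v = 28 - 7 = 21.
Iteration 5: 21 > 19 holds -> v = 21 - 7 = 14.
Iteration 6: 14 > 19 fails; recursion stops.
SUM(v) = 49 + 42 + 35 + 28 + 21 + 14 = 189.

189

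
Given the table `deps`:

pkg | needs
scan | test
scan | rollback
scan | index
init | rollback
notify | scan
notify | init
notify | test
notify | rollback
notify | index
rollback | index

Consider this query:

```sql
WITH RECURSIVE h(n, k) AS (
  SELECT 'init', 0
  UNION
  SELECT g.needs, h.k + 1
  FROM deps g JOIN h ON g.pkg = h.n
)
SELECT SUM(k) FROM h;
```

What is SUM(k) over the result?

3

Base: (init, k=0).
Iteration 1: edges from {init} -> (rollback, k=1).
Iteration 2: edges from {rollback} -> (index, k=2).
Iteration 3: no outgoing edges from {index}; recursion stops.
SUM(k) = 0 + 1 + 2 = 3.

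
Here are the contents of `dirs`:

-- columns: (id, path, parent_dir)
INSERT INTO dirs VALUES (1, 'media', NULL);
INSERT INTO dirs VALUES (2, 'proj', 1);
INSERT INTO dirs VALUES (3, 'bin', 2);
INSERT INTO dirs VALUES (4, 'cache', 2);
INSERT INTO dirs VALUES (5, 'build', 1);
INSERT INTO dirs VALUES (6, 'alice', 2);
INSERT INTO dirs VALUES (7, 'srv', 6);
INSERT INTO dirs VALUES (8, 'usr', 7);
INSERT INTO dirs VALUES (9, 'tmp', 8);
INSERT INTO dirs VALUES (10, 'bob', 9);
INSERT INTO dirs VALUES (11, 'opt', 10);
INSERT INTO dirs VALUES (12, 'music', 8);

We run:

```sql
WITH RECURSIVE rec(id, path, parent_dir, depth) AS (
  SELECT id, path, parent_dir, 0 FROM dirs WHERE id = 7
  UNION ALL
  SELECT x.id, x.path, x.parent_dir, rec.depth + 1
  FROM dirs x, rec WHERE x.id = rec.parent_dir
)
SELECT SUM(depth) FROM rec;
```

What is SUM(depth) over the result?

Base: id=7 (srv), parent_dir=6, depth 0.
Iteration 1: join on id=6 -> alice (id 6, parent_dir=2, depth 1).
Iteration 2: join on id=2 -> proj (id 2, parent_dir=1, depth 2).
Iteration 3: join on id=1 -> media (id 1, parent_dir=NULL, depth 3).
Iteration 4: parent_dir is NULL; no match; recursion stops.
SUM(depth) = 0 + 1 + 2 + 3 = 6.

6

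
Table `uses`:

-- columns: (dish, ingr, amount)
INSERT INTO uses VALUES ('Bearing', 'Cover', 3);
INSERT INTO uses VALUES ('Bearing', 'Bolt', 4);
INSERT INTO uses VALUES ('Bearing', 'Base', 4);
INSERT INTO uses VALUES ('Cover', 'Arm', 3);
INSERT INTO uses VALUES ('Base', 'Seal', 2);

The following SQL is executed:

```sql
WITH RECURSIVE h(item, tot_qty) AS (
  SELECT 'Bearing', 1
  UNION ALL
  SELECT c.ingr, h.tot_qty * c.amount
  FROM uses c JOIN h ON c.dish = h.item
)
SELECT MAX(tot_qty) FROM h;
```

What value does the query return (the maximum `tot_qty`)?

Base: (Bearing, tot_qty=1).
Iteration 1: components of {Bearing} -> Base = 1*4 = 4, Bolt = 1*4 = 4, Cover = 1*3 = 3.
Iteration 2: components of {Base,Bolt,Cover} -> Arm = 3*3 = 9, Seal = 4*2 = 8.
Iteration 3: no further components; recursion stops.
tot_qty values: 1, 3, 4, 4, 9, 8; the maximum is 9.

9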